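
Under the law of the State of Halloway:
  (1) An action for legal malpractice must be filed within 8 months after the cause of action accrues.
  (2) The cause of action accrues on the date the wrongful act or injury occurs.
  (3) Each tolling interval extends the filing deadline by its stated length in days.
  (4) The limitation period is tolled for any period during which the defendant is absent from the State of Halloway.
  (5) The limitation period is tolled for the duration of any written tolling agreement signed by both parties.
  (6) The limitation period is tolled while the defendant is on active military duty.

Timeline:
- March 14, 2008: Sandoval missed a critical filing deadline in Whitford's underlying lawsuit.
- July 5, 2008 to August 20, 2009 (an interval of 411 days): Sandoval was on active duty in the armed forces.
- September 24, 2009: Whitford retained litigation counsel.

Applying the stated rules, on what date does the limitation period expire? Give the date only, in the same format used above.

December 30, 2009

The claim accrued on March 14, 2008, when the wrongful act occurred.
The untolled deadline — 8 months after March 14, 2008 — is November 14, 2008.
The defendant's active military service from July 5, 2008 to August 20, 2009 tolled the period for 411 days, extending the deadline to December 30, 2009.
Nothing else in the chronology tolls or restarts the period.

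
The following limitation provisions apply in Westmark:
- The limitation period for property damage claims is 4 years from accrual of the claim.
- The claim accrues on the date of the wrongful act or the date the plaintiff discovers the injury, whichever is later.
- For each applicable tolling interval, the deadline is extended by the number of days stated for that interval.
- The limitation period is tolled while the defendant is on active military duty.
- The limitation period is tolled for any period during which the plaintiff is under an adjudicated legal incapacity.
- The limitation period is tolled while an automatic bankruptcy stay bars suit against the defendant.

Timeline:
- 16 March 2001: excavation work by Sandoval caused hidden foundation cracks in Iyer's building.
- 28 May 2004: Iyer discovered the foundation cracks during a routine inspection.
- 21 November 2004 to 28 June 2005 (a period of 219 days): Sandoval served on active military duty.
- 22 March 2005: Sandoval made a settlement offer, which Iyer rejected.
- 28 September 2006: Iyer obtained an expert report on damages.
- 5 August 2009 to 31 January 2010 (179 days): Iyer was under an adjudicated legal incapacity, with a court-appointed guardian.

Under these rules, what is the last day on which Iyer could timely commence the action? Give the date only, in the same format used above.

2 January 2009

Taking the later of the act (16 March 2001) and discovery (28 May 2004), the claim accrued on 28 May 2004.
Adding the 4 years base period to 28 May 2004 gives a deadline of 28 May 2008, before any tolling.
Because the defendant's active military service ran from 21 November 2004 to 28 June 2005, the deadline is extended by 219 days to 2 January 2009.
The plaintiff's legal incapacity starting 5 August 2009 came too late — the period had run on 2 January 2009 — and so does not extend the deadline.
None of the other events listed affects the running of the period under the stated rules.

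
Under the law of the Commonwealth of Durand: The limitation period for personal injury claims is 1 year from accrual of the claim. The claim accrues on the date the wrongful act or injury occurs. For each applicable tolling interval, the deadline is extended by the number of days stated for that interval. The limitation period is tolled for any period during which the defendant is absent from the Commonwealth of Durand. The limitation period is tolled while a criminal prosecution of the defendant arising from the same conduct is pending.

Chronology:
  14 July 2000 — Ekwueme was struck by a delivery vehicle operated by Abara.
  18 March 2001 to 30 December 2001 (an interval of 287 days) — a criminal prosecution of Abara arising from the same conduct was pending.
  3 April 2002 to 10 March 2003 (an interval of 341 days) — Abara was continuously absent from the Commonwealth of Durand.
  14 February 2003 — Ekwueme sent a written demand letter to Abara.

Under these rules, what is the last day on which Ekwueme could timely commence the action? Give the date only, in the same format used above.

The claim accrued on 14 July 2000, when the wrongful act occurred.
1 year from 14 July 2000 is 14 July 2001.
The period was tolled for 287 days by the pending criminal prosecution (18 March 2001 to 30 December 2001), pushing the deadline to 27 April 2002.
The period was tolled for 341 days by the defendant's absence from the jurisdiction (3 April 2002 to 10 March 2003), pushing the deadline to 3 April 2003.
Nothing else in the chronology tolls or restarts the period.

3 April 2003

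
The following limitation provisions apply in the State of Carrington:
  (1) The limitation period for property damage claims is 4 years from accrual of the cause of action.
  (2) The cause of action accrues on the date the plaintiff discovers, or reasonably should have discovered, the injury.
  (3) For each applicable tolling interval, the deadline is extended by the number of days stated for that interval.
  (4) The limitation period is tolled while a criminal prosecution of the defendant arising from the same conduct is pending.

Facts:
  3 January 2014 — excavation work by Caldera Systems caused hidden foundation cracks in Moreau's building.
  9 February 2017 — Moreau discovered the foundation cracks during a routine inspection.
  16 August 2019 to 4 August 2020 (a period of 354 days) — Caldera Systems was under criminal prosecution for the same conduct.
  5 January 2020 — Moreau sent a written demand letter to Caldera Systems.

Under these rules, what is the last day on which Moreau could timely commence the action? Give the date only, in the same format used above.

29 January 2022

Accrual is tied to discovery, so the period began on 9 February 2017 rather than on 3 January 2014 when the act occurred.
4 years from 9 February 2017 is 9 February 2021.
The period was tolled for 354 days by the pending criminal prosecution (16 August 2019 to 4 August 2020), pushing the deadline to 29 January 2022.
None of the other events listed affects the running of the period under the stated rules.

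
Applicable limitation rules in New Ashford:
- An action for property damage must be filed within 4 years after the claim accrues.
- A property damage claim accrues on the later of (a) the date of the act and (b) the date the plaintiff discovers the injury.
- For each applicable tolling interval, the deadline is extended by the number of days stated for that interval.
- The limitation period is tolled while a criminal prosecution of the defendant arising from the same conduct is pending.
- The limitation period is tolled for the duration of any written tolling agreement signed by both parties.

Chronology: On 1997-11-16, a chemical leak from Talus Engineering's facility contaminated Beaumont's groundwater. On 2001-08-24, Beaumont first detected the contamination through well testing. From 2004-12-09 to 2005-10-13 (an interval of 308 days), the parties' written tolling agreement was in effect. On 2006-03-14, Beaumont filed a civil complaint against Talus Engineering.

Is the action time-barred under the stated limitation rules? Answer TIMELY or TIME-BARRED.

Because discovery on 2001-08-24 post-dates the 1997-11-16 act, accrual under the later-of rule falls on 2001-08-24.
The untolled deadline — 4 years after 2001-08-24 — is 2005-08-24.
The period was tolled for 308 days by the written tolling agreement (2004-12-09 to 2005-10-13), pushing the deadline to 2006-06-28.
The 2006-03-14 filing precedes the 2006-06-28 deadline; the claim is timely.

TIMELY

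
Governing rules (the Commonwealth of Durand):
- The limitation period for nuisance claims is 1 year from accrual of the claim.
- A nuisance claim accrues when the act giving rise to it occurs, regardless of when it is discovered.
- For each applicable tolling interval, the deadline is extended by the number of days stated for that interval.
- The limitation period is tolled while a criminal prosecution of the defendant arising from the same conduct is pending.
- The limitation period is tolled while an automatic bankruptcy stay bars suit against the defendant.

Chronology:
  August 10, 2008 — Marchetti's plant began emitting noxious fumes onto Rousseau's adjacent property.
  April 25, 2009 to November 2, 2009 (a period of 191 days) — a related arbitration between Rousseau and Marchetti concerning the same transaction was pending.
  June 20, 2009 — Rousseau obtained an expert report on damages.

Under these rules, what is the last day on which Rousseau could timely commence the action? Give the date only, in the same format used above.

August 10, 2009

The claim accrued on August 10, 2008, the date of the act.
Adding the 1 year base period to August 10, 2008 gives a deadline of August 10, 2009, before any tolling.
No stated provision tolls the period for a pending arbitration, so the interval from April 25, 2009 to November 2, 2009 has no effect on the deadline.
None of the other events listed affects the running of the period under the stated rules.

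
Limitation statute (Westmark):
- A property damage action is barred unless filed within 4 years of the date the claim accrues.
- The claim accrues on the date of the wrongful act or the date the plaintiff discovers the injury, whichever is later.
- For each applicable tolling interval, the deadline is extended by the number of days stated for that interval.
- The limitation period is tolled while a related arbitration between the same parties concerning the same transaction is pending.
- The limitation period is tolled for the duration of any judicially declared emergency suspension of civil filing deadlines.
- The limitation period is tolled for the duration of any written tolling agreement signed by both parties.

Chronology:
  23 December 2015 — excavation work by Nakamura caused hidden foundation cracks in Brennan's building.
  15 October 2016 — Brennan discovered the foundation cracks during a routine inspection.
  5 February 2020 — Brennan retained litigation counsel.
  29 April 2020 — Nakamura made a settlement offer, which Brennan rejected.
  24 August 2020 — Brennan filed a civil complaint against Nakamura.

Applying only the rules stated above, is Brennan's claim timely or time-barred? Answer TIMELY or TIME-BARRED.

Taking the later of the act (23 December 2015) and discovery (15 October 2016), the claim accrued on 15 October 2016.
Adding the 4 years base period to 15 October 2016 gives a deadline of 15 October 2020, before any tolling.
The other events in the timeline have no effect on the limitation period under the stated rules.
Brennan filed on 24 August 2020, before the 15 October 2020 deadline, so the action is timely.

TIMELY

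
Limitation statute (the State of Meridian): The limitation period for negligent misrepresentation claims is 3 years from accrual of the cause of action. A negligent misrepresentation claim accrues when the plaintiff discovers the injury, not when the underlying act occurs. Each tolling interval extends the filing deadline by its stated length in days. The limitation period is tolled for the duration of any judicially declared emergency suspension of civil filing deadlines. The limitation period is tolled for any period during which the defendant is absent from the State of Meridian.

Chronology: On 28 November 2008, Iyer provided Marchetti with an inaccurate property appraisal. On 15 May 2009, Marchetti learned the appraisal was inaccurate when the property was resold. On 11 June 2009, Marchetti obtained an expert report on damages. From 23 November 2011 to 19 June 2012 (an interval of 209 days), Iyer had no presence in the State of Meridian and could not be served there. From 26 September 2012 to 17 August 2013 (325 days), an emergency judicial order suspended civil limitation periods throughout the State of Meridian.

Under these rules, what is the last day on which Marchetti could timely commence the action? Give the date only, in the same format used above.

31 October 2013

Accrual is tied to discovery, so the period began on 15 May 2009 rather than on 28 November 2008 when the act occurred.
3 years from 15 May 2009 is 15 May 2012.
The period was tolled for 209 days by the defendant's absence from the jurisdiction (23 November 2011 to 19 June 2012), pushing the deadline to 10 December 2012.
Because the emergency suspension of filing deadlines ran from 26 September 2012 to 17 August 2013, the deadline is extended by 325 days to 31 October 2013.
The other events in the timeline have no effect on the limitation period under the stated rules.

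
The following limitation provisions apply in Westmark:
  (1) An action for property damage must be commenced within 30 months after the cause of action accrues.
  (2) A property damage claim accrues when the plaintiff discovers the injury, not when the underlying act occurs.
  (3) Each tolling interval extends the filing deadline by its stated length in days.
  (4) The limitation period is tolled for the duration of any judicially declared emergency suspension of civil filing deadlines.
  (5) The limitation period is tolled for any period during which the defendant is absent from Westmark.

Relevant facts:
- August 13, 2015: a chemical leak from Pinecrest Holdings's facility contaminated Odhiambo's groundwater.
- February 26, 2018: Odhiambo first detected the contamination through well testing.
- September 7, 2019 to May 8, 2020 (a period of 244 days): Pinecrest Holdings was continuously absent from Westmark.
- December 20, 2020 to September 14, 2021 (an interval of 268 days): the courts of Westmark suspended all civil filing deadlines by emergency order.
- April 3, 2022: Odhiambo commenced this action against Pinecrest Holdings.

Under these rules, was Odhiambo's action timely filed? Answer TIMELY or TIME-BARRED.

Accrual is tied to discovery, so the period began on February 26, 2018 rather than on August 13, 2015 when the act occurred.
Adding the 30 months base period to February 26, 2018 gives a deadline of August 26, 2020, before any tolling.
The defendant's absence from the jurisdiction from September 7, 2019 to May 8, 2020 tolled the period for 244 days, extending the deadline to April 27, 2021.
The emergency suspension of filing deadlines from December 20, 2020 to September 14, 2021 tolled the period for 268 days, extending the deadline to January 20, 2022.
Filing on April 3, 2022 missed the January 20, 2022 deadline — the action is time-barred.

TIME-BARRED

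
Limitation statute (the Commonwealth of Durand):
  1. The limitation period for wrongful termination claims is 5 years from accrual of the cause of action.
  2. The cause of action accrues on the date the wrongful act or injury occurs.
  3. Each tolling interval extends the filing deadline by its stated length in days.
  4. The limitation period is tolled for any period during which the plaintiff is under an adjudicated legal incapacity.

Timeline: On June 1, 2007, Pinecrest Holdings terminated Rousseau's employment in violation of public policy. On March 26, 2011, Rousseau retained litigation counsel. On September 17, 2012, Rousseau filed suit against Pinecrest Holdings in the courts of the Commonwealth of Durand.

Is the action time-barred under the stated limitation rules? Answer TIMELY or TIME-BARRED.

The limitation period began to run on June 1, 2007.
Adding the 5 years base period to June 1, 2007 gives a deadline of June 1, 2012, before any tolling.
None of the other events listed affects the running of the period under the stated rules.
Rousseau filed on September 17, 2012, after the June 1, 2012 deadline, so the action is time-barred.

TIME-BARRED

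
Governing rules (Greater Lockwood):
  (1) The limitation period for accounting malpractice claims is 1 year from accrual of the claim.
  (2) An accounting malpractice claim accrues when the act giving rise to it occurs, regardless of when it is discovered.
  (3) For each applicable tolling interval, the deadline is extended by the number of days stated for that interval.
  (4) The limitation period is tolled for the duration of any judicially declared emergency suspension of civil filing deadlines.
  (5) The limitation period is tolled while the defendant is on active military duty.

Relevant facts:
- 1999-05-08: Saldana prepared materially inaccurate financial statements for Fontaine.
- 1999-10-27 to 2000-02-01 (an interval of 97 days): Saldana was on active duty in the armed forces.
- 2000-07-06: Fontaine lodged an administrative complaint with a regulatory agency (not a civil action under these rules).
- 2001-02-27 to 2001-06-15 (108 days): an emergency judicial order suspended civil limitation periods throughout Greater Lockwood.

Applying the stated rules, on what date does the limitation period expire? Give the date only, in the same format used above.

The limitation period began to run on 1999-05-08.
1 year from 1999-05-08 is 2000-05-08.
The defendant's active military service from 1999-10-27 to 2000-02-01 tolled the period for 97 days, extending the deadline to 2000-08-13.
The emergency suspension of filing deadlines starting 2001-02-27 came too late — the period had run on 2000-08-13 — and so does not extend the deadline.
Nothing else in the chronology tolls or restarts the period.

2000-08-13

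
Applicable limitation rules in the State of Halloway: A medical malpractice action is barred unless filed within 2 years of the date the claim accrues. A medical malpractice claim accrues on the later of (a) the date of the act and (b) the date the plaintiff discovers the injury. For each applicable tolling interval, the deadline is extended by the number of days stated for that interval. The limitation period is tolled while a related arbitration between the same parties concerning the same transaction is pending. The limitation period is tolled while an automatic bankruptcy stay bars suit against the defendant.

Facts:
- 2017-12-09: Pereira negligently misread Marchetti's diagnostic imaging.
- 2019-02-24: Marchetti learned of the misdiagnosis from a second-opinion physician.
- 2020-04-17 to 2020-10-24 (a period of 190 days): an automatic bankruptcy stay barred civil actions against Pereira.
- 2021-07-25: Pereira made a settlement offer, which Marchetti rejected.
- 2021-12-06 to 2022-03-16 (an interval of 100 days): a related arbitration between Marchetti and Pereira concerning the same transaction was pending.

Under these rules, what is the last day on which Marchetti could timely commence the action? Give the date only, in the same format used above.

2021-09-02

Because discovery on 2019-02-24 post-dates the 2017-12-09 act, accrual under the later-of rule falls on 2019-02-24.
2 years from 2019-02-24 is 2021-02-24.
The period was tolled for 190 days by the automatic bankruptcy stay (2020-04-17 to 2020-10-24), pushing the deadline to 2021-09-02.
The pending related arbitration from 2021-12-06 to 2022-03-16 began after the period had already run on 2021-09-02, so it has no tolling effect.
The other events in the timeline have no effect on the limitation period under the stated rules.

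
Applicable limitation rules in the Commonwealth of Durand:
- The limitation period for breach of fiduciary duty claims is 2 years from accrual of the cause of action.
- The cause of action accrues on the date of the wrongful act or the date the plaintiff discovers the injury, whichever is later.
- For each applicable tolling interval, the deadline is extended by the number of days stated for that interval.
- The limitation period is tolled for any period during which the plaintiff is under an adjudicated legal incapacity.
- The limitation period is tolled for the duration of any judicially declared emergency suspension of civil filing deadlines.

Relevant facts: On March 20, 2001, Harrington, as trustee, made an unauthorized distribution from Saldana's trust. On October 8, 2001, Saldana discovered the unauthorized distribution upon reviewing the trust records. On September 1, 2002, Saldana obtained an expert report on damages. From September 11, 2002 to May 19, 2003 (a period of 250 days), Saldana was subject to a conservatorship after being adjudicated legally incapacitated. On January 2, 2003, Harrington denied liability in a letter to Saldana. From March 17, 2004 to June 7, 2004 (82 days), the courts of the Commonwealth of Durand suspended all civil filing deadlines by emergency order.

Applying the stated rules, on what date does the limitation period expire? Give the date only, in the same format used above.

September 4, 2004

Because discovery on October 8, 2001 post-dates the March 20, 2001 act, accrual under the later-of rule falls on October 8, 2001.
2 years from October 8, 2001 is October 8, 2003.
The plaintiff's legal incapacity from September 11, 2002 to May 19, 2003 tolled the period for 250 days, extending the deadline to June 14, 2004.
The period was tolled for 82 days by the emergency suspension of filing deadlines (March 17, 2004 to June 7, 2004), pushing the deadline to September 4, 2004.
None of the other events listed affects the running of the period under the stated rules.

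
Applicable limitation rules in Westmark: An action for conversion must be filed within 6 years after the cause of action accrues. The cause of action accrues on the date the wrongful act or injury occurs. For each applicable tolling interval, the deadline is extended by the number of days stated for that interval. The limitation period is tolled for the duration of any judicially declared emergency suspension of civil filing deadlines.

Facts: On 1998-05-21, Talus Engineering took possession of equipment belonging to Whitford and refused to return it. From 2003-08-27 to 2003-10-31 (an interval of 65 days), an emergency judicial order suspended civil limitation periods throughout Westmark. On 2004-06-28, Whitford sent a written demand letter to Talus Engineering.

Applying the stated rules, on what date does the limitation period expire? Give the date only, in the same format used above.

2004-07-25

The limitation period began to run on 1998-05-21.
The untolled deadline — 6 years after 1998-05-21 — is 2004-05-21.
Because the emergency suspension of filing deadlines ran from 2003-08-27 to 2003-10-31, the deadline is extended by 65 days to 2004-07-25.
Nothing else in the chronology tolls or restarts the period.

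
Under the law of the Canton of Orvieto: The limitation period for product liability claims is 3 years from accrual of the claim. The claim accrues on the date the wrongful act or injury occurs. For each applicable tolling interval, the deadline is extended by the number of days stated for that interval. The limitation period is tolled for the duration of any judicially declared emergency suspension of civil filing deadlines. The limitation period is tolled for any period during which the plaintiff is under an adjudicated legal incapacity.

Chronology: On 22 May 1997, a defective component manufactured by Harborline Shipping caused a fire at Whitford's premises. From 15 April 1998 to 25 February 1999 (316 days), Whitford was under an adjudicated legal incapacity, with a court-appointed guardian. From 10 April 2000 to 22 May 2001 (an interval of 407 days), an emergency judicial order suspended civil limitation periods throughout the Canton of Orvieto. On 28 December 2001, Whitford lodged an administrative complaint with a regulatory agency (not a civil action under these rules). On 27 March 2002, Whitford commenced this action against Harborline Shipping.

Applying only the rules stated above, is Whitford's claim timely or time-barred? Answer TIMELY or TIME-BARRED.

TIMELY

The limitation period began to run on 22 May 1997.
Adding the 3 years base period to 22 May 1997 gives a deadline of 22 May 2000, before any tolling.
The plaintiff's legal incapacity from 15 April 1998 to 25 February 1999 tolled the period for 316 days, extending the deadline to 3 April 2001.
The emergency suspension of filing deadlines from 10 April 2000 to 22 May 2001 tolled the period for 407 days, extending the deadline to 15 May 2002.
Nothing else in the chronology tolls or restarts the period.
Whitford filed on 27 March 2002, before the 15 May 2002 deadline, so the action is timely.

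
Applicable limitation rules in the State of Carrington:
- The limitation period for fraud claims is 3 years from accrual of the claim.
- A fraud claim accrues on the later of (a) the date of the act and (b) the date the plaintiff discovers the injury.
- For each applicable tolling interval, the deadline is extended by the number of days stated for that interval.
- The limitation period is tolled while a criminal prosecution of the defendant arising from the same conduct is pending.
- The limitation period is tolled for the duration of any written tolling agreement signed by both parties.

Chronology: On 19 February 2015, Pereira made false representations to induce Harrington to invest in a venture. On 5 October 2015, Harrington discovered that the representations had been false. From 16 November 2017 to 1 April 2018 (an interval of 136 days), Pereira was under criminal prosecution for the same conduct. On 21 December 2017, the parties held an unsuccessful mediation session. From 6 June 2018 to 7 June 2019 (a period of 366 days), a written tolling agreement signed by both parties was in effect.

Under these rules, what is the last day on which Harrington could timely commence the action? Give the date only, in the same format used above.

The claim accrued on 5 October 2015 — the later of the 19 February 2015 act and the 5 October 2015 discovery.
Adding the 3 years base period to 5 October 2015 gives a deadline of 5 October 2018, before any tolling.
The period was tolled for 136 days by the pending criminal prosecution (16 November 2017 to 1 April 2018), pushing the deadline to 18 February 2019.
The written tolling agreement from 6 June 2018 to 7 June 2019 tolled the period for 366 days, extending the deadline to 19 February 2020.
None of the other events listed affects the running of the period under the stated rules.

19 February 2020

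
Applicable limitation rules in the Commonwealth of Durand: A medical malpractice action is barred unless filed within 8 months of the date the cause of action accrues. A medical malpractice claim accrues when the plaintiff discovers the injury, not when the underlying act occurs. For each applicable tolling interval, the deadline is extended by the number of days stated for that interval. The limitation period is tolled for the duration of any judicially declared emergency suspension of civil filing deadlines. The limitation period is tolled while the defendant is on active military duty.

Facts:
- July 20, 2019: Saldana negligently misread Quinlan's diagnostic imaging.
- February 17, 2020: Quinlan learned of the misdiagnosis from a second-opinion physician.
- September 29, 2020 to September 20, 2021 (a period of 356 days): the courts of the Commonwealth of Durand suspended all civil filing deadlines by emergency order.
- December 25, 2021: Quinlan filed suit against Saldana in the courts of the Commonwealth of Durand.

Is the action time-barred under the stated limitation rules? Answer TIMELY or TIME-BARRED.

The claim did not accrue until Quinlan discovered the injury on February 17, 2020; the July 20, 2019 act date does not start the clock under the stated rule.
8 months from February 17, 2020 is October 17, 2020.
Because the emergency suspension of filing deadlines ran from September 29, 2020 to September 20, 2021, the deadline is extended by 356 days to October 8, 2021.
Filing on December 25, 2021 missed the October 8, 2021 deadline — the action is time-barred.

TIME-BARRED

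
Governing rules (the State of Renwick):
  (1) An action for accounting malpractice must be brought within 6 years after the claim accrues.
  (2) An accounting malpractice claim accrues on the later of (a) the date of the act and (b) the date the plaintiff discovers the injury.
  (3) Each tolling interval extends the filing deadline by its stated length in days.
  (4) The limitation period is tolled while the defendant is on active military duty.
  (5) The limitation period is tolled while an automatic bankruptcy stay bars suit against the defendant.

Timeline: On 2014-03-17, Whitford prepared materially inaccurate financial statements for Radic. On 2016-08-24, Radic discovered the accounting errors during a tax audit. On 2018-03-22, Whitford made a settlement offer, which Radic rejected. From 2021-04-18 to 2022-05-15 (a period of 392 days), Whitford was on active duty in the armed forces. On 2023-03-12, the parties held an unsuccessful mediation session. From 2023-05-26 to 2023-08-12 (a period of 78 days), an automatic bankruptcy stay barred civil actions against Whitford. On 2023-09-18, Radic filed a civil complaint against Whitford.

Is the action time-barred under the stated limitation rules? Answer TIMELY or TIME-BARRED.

Taking the later of the act (2014-03-17) and discovery (2016-08-24), the claim accrued on 2016-08-24.
The untolled deadline — 6 years after 2016-08-24 — is 2022-08-24.
The period was tolled for 392 days by the defendant's active military service (2021-04-18 to 2022-05-15), pushing the deadline to 2023-09-20.
The period was tolled for 78 days by the automatic bankruptcy stay (2023-05-26 to 2023-08-12), pushing the deadline to 2023-12-07.
Nothing else in the chronology tolls or restarts the period.
Radic filed on 2023-09-18, before the 2023-12-07 deadline, so the action is timely.

TIMELY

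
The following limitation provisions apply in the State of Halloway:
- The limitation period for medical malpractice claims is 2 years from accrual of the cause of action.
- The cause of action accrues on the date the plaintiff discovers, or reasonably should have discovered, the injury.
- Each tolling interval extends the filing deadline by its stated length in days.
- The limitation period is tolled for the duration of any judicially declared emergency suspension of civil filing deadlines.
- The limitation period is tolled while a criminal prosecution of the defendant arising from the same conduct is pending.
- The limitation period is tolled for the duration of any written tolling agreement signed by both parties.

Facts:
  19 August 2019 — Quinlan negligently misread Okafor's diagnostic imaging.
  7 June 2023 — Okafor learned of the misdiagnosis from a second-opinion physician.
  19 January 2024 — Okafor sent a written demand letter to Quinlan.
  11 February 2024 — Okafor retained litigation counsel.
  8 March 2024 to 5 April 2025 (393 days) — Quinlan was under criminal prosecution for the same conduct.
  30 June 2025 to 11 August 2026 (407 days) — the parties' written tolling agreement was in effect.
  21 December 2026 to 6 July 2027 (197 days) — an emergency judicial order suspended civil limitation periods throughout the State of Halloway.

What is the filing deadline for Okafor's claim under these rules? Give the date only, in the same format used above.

29 February 2028

Under the discovery rule, the claim accrued on 7 June 2023, when Okafor discovered the injury — not on the 19 August 2019 date of the underlying act.
The untolled deadline — 2 years after 7 June 2023 — is 7 June 2025.
The pending criminal prosecution from 8 March 2024 to 5 April 2025 tolled the period for 393 days, extending the deadline to 5 July 2026.
Because the written tolling agreement ran from 30 June 2025 to 11 August 2026, the deadline is extended by 407 days to 16 August 2027.
The emergency suspension of filing deadlines from 21 December 2026 to 6 July 2027 tolled the period for 197 days, extending the deadline to 29 February 2028.
Nothing else in the chronology tolls or restarts the period.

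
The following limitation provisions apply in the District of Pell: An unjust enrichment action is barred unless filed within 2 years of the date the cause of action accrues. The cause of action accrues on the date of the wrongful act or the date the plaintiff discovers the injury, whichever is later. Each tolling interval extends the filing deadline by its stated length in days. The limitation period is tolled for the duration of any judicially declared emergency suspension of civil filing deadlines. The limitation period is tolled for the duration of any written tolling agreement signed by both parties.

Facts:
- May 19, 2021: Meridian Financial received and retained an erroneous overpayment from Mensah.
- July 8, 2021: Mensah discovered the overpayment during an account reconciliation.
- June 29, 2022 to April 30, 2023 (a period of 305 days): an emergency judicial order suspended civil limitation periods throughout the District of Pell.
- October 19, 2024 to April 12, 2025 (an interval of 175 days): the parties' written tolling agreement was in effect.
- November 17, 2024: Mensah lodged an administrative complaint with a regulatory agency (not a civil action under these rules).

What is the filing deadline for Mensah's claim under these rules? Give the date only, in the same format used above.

Because discovery on July 8, 2021 post-dates the May 19, 2021 act, accrual under the later-of rule falls on July 8, 2021.
Adding the 2 years base period to July 8, 2021 gives a deadline of July 8, 2023, before any tolling.
The period was tolled for 305 days by the emergency suspension of filing deadlines (June 29, 2022 to April 30, 2023), pushing the deadline to May 8, 2024.
The written tolling agreement starting October 19, 2024 came too late — the period had run on May 8, 2024 — and so does not extend the deadline.
None of the other events listed affects the running of the period under the stated rules.

May 8, 2024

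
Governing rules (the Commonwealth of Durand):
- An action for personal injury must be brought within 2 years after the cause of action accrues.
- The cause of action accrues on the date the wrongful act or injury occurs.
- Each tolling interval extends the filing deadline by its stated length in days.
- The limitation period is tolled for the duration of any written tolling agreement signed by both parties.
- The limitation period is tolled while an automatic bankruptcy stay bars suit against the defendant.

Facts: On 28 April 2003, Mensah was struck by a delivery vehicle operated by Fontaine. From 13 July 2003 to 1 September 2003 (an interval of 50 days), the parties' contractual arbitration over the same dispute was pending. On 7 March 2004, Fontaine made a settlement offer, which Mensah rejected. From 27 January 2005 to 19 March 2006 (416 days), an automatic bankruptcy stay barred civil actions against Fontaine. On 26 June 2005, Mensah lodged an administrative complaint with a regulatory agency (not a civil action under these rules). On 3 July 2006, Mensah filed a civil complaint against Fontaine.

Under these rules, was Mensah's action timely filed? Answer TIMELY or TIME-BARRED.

The cause of action accrued on 28 April 2003, the date of the act.
Adding the 2 years base period to 28 April 2003 gives a deadline of 28 April 2005, before any tolling.
The automatic bankruptcy stay from 27 January 2005 to 19 March 2006 tolled the period for 416 days, extending the deadline to 18 June 2006.
Although a pending arbitration ran from 13 July 2003 to 1 September 2003, the stated rules do not make that a tolling event, so it is disregarded.
The other events in the timeline have no effect on the limitation period under the stated rules.
The 3 July 2006 filing falls after the 18 June 2006 deadline; the claim is time-barred.

TIME-BARRED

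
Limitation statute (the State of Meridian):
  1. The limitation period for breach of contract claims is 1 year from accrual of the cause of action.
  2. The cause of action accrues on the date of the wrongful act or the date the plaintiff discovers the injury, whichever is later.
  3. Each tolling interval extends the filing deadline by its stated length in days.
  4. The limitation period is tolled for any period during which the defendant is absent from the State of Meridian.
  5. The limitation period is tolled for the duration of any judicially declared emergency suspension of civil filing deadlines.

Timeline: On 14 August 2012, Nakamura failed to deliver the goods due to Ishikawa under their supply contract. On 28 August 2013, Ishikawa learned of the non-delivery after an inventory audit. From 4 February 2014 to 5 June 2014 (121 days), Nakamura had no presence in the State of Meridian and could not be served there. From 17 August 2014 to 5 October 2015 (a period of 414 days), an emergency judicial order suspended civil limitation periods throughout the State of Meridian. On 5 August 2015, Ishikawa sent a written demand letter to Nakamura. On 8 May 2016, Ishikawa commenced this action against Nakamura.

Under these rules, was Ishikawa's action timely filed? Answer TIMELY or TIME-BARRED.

TIME-BARRED

The claim accrued on 28 August 2013 — the later of the 14 August 2012 act and the 28 August 2013 discovery.
The untolled deadline — 1 year after 28 August 2013 — is 28 August 2014.
The period was tolled for 121 days by the defendant's absence from the jurisdiction (4 February 2014 to 5 June 2014), pushing the deadline to 27 December 2014.
Because the emergency suspension of filing deadlines ran from 17 August 2014 to 5 October 2015, the deadline is extended by 414 days to 14 February 2016.
The other events in the timeline have no effect on the limitation period under the stated rules.
The 8 May 2016 filing falls after the 14 February 2016 deadline; the claim is time-barred.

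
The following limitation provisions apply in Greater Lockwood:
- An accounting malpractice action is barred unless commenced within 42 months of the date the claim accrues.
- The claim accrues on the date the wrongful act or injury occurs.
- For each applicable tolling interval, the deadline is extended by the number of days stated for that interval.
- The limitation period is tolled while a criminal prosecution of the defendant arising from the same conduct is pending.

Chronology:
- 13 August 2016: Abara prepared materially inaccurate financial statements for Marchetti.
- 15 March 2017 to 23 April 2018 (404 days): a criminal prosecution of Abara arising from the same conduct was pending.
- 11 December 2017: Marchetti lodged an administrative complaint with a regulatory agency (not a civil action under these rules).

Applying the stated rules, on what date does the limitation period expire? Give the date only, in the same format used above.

The claim accrued on 13 August 2016, when the wrongful act occurred.
42 months from 13 August 2016 is 13 February 2020.
The period was tolled for 404 days by the pending criminal prosecution (15 March 2017 to 23 April 2018), pushing the deadline to 23 March 2021.
Nothing else in the chronology tolls or restarts the period.

23 March 2021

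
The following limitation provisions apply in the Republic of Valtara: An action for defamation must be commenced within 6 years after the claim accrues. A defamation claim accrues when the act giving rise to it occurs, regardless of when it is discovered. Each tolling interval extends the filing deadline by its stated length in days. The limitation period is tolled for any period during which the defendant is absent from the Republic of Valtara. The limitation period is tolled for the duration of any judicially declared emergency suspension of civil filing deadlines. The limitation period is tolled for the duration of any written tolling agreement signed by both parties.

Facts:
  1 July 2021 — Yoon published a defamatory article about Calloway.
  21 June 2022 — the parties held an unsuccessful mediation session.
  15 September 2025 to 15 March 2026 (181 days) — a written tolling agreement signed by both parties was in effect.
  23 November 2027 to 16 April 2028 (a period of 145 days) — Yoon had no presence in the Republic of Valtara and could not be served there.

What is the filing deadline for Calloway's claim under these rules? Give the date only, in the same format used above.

The limitation period began to run on 1 July 2021.
The untolled deadline — 6 years after 1 July 2021 — is 1 July 2027.
The period was tolled for 181 days by the written tolling agreement (15 September 2025 to 15 March 2026), pushing the deadline to 29 December 2027.
Because the defendant's absence from the jurisdiction ran from 23 November 2027 to 16 April 2028, the deadline is extended by 145 days to 22 May 2028.
The other events in the timeline have no effect on the limitation period under the stated rules.

22 May 2028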